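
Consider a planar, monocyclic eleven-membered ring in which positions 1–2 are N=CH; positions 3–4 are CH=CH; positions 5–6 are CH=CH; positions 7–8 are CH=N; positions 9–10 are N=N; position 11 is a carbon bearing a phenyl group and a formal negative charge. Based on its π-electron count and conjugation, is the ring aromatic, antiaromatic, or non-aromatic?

All ring atoms are sp² and supply a p orbital to the ring (the double-bond atoms are sp², each contributing one p electron; each sp² =N– keeps its lone pair in-plane and puts one electron into the π system; the carbanion's lone pair occupies the p orbital); the conjugation is uninterrupted.
π-electron count: 5 × 2 = 10 from the double-bond units + 2 from the C(phenyl)(-) atom = 12.
With 12 = 4·3 π electrons, Hückel's rule classifies the planar ring as antiaromatic.

Antiaromatic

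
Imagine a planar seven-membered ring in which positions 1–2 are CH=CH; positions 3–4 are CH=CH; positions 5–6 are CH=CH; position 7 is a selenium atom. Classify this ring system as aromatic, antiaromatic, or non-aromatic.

All ring atoms are sp² and supply a p orbital to the ring (every atom in a ring double bond is sp² and brings one electron to the p orbital; the selenium donates one lone pair from its p orbital); the conjugation is uninterrupted.
Adding the contributions, 3 × 2 = 6 from the double-bond units + 2 from the Se atom = 8.
8 = 4(2); a planar, fully conjugated 4n system is antiaromatic.

Antiaromatic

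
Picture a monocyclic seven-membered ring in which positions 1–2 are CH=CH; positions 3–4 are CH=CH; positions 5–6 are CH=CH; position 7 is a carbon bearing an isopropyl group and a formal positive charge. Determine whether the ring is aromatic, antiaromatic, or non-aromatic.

Check conjugation: every atom in a ring double bond is sp² and brings one electron to the p orbital; the carbocation has an empty p orbital — every position has a p orbital, so the cyclic π system is continuous.
Adding the contributions, 3 × 2 = 6 from the double-bond units + 0 from the C(isopropyl)(+) atom = 6.
Since 6 = 4·1 + 2, the ring meets the 4n+2 criterion.

Aromatic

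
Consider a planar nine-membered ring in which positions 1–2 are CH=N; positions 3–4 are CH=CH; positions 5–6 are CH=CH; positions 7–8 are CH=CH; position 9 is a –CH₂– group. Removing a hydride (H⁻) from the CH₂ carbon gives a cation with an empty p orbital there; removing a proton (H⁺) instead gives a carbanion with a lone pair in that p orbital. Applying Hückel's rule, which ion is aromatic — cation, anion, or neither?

In either ion the ring is fully conjugated: every atom, including the new sp² carbon, supplies a p orbital.
Cation: 4 × 2 + 0 = 8 π electrons → 4(2), antiaromatic.
Anion: 4 × 2 + 2 = 10 π electrons → 4(2)+2, aromatic.

The anion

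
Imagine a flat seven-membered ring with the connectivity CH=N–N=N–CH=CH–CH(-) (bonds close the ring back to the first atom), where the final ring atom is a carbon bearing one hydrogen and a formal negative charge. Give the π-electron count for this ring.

All ring atoms are sp² and supply a p orbital to the ring (each doubly-bonded ring atom is sp² with one p-orbital electron; the doubly-bonded nitrogens are pyridine-type — their lone pairs lie in the ring plane, leaving one electron in the p orbital; the carbanion's lone pair occupies the p orbital); the conjugation is uninterrupted.
Tallying contributions gives 3 × 2 = 6 from the double-bond units + 2 from the CH(-) atom = 8.

8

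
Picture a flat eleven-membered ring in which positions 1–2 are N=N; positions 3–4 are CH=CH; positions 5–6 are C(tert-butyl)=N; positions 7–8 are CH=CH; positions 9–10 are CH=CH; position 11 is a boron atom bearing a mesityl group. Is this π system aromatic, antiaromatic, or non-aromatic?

Aromatic

Check conjugation: the double-bond atoms are sp², each contributing one p electron; the doubly-bonded nitrogens are pyridine-type — their lone pairs lie in the ring plane, leaving one electron in the p orbital; the boron has an empty p orbital — every position has a p orbital, so the cyclic π system is continuous.
π-electron count: 5 × 2 = 10 from the double-bond units + 0 from the B(mesityl) atom = 10.
10 = 4(2) + 2, which satisfies Hückel's 4n+2 rule.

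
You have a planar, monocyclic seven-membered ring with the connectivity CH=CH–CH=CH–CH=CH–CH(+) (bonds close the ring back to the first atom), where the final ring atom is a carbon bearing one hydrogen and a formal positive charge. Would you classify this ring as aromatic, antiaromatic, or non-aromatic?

Check conjugation: the double-bond atoms are sp², each contributing one p electron; the carbocation has an empty p orbital — every position has a p orbital, so the cyclic π system is continuous.
Counting π electrons: 3 × 2 = 6 from the double-bond units + 0 from the CH(+) atom = 6.
That gives a 4n+2 count (6, n = 1).

Aromatic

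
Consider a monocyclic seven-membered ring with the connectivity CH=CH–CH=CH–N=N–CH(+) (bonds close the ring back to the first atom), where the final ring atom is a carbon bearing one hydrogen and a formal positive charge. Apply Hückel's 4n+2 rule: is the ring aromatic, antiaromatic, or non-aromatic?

Aromatic

All ring atoms are sp² and supply a p orbital to the ring (every atom in a ring double bond is sp² and brings one electron to the p orbital; each =N– nitrogen is pyridine-type (lone pair in the sp² plane, one electron in the p orbital); the carbocation has an empty p orbital); the conjugation is uninterrupted.
Tallying contributions gives 3 × 2 = 6 from the double-bond units + 0 from the CH(+) atom = 6.
Since 6 = 4·1 + 2, the ring meets the 4n+2 criterion.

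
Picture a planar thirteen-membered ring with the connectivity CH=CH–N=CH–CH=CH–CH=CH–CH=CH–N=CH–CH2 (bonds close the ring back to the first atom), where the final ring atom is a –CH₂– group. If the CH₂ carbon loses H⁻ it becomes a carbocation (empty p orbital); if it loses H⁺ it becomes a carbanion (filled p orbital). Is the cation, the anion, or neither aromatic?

The anion

In both ions every ring atom is sp² and contributes a p orbital, so both rings are fully conjugated.
Cation: 6 × 2 + 0 = 12 π electrons → 4(3), antiaromatic.
Anion: 6 × 2 + 2 = 14 π electrons → 4(3)+2, aromatic.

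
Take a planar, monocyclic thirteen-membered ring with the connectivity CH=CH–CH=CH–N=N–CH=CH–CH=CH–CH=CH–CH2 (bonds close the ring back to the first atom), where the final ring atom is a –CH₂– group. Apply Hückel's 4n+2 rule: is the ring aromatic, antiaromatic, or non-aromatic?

Non-aromatic

The CH2 position has four σ bonds — the tetrahedral CH₂ carbon is sp³ and has no p orbital in the ring π system — so the cyclic conjugation is interrupted.
Without a continuous loop of overlapping p orbitals the Hückel electron count never comes into play.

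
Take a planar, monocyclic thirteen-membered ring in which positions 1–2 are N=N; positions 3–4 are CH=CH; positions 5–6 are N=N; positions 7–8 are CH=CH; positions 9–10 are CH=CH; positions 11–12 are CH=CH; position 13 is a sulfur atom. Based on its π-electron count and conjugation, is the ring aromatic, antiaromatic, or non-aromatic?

The p orbitals form a continuous loop: every atom in a ring double bond is sp² and brings one electron to the p orbital; each sp² =N– keeps its lone pair in-plane and puts one electron into the π system; the sulfur donates one lone pair from its p orbital. The ring is fully conjugated.
Tallying contributions gives 6 × 2 = 12 from the double-bond units + 2 from the S atom = 14.
With 14 π electrons (n = 3), the Hückel 4n+2 condition holds.

Aromatic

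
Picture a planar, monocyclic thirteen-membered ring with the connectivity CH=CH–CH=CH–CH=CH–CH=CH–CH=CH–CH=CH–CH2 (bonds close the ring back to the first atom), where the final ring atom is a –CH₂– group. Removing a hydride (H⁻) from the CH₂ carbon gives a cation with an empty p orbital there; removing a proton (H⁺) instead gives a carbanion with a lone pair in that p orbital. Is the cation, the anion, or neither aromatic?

The anion

Both ions have a continuous loop of p orbitals — each ring atom is sp².
Cation: 6 × 2 + 0 = 12 π electrons → 4(3), antiaromatic.
Anion: 6 × 2 + 2 = 14 π electrons → 4(3)+2, aromatic.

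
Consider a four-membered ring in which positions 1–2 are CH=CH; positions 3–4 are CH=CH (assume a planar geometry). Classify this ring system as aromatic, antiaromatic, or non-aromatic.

All ring atoms are sp² and supply a p orbital to the ring (every atom in a ring double bond is sp² and brings one electron to the p orbital); the conjugation is uninterrupted.
Counting π electrons: 2 × 2 = 4 from the 2 double-bond units.
A 4n π count (4, n = 1) in a planar conjugated ring means antiaromatic.
(This ring is cyclobutadiene.)

Antiaromatic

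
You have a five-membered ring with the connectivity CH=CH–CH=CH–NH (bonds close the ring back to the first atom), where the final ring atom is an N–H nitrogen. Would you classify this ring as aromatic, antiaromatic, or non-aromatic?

The p orbitals form a continuous loop: the double-bond atoms are sp², each contributing one p electron; the pyrrole-type nitrogen donates its lone pair from the p orbital. The ring is fully conjugated.
Adding the contributions, 2 × 2 = 4 from the double-bond units + 2 from the NH atom = 6.
6 = 4(1) + 2, which satisfies Hückel's 4n+2 rule.
(This ring is pyrrole.)

Aromatic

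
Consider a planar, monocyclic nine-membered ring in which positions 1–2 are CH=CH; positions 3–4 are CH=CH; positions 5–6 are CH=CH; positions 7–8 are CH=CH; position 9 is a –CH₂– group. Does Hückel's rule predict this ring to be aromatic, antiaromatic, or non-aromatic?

Because the tetrahedral CH₂ carbon is sp³ and has no p orbital in the ring π system at the CH2 position, the π system cannot extend all the way around the ring.
Broken conjugation rules out both aromaticity and antiaromaticity.

Non-aromatic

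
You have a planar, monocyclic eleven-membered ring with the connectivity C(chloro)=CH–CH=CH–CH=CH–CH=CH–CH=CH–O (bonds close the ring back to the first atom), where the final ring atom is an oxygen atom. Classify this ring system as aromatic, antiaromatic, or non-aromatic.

All ring atoms are sp² and supply a p orbital to the ring (the double-bond atoms are sp², each contributing one p electron; the oxygen donates one lone pair from its p orbital); the conjugation is uninterrupted.
π-electron count: 5 × 2 = 10 from the double-bond units + 2 from the O atom = 12.
A 4n π count (12, n = 3) in a planar conjugated ring means antiaromatic.

Antiaromatic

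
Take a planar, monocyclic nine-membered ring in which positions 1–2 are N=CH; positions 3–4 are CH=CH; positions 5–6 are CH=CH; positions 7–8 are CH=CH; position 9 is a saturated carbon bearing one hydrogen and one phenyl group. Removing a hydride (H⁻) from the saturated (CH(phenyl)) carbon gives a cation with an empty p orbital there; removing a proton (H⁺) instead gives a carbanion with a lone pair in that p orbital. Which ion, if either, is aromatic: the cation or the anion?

The anion

In either ion the ring is fully conjugated: every atom, including the new sp² carbon, supplies a p orbital.
Cation: 4 × 2 + 0 = 8 π electrons → 4(2), antiaromatic.
Anion: 4 × 2 + 2 = 10 π electrons → 4(2)+2, aromatic.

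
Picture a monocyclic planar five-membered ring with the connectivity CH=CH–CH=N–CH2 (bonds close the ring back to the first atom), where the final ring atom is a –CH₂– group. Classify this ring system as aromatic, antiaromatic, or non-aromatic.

Non-aromatic

The CH2 position has four σ bonds — the tetrahedral CH₂ carbon is sp³ and has no p orbital in the ring π system — so the cyclic conjugation is interrupted.
Broken conjugation rules out both aromaticity and antiaromaticity.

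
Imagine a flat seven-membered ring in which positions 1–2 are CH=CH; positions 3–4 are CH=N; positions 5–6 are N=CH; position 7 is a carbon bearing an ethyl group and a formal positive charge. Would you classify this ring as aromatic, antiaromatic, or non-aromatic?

Aromatic

Every ring atom contributes a p orbital perpendicular to the ring (every atom in a ring double bond is sp² and brings one electron to the p orbital; the doubly-bonded nitrogens are pyridine-type — their lone pairs lie in the ring plane, leaving one electron in the p orbital; the carbocation has an empty p orbital), so the π system is cyclic and fully conjugated.
Counting π electrons: 3 × 2 = 6 from the double-bond units + 0 from the C(ethyl)(+) atom = 6.
Since 6 = 4·1 + 2, the ring meets the 4n+2 criterion.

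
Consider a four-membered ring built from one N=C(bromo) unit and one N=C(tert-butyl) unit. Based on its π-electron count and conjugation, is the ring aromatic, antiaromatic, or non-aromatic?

Check conjugation: every atom in a ring double bond is sp² and brings one electron to the p orbital; each sp² =N– keeps its lone pair in-plane and puts one electron into the π system — every position has a p orbital, so the cyclic π system is continuous.
π-electron count: 2 × 2 = 4 from the 2 double-bond units.
4 is a 4n count (n = 1), so the planar conjugated ring is antiaromatic.

Antiaromatic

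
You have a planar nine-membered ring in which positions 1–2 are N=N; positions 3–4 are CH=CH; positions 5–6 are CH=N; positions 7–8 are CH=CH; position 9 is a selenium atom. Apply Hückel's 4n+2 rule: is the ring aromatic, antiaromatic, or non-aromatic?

Aromatic

The p orbitals form a continuous loop: each doubly-bonded ring atom is sp² with one p-orbital electron; each =N– nitrogen is pyridine-type (lone pair in the sp² plane, one electron in the p orbital); the selenium donates one lone pair from its p orbital. The ring is fully conjugated.
Tallying contributions gives 4 × 2 = 8 from the double-bond units + 2 from the Se atom = 10.
Since 10 = 4·2 + 2, the ring meets the 4n+2 criterion.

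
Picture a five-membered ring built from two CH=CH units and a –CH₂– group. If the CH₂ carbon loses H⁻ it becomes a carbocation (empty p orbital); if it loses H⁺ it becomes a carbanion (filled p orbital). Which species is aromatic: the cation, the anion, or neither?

The anion

Once that carbon is sp², every ring atom has a p orbital and both ions are fully conjugated.
Cation: 2 × 2 + 0 = 4 π electrons → 4(1), antiaromatic.
Anion: 2 × 2 + 2 = 6 π electrons → 4(1)+2, aromatic.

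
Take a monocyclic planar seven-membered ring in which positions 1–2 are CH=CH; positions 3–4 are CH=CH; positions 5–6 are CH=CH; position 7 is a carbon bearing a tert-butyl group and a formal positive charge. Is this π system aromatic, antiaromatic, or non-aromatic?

Aromatic

Every ring atom contributes a p orbital perpendicular to the ring (the double-bond atoms are sp², each contributing one p electron; the carbocation has an empty p orbital), so the π system is cyclic and fully conjugated.
Adding the contributions, 3 × 2 = 6 from the double-bond units + 0 from the C(tert-butyl)(+) atom = 6.
6 = 4(1) + 2, which satisfies Hückel's 4n+2 rule.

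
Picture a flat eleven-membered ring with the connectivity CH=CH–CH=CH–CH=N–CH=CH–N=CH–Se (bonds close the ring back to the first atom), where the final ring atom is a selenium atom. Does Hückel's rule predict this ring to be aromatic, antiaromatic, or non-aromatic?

Antiaromatic

All ring atoms are sp² and supply a p orbital to the ring (the double-bond atoms are sp², each contributing one p electron; each sp² =N– keeps its lone pair in-plane and puts one electron into the π system; the selenium donates one lone pair from its p orbital); the conjugation is uninterrupted.
Counting π electrons: 5 × 2 = 10 from the double-bond units + 2 from the Se atom = 12.
12 = 4(3); a planar, fully conjugated 4n system is antiaromatic.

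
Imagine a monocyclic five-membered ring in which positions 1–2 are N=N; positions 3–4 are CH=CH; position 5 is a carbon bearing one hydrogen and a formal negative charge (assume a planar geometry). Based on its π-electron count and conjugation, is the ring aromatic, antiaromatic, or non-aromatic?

Aromatic

The p orbitals form a continuous loop: the double-bond atoms are sp², each contributing one p electron; each =N– nitrogen is pyridine-type (lone pair in the sp² plane, one electron in the p orbital); the carbanion's lone pair occupies the p orbital. The ring is fully conjugated.
Adding the contributions, 2 × 2 = 4 from the double-bond units + 2 from the CH(-) atom = 6.
With 6 π electrons (n = 1), the Hückel 4n+2 condition holds.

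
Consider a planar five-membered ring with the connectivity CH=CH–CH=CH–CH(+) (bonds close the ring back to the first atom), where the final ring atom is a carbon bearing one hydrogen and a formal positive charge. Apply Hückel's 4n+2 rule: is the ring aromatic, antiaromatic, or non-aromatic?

Antiaromatic

The p orbitals form a continuous loop: each doubly-bonded ring atom is sp² with one p-orbital electron; the carbocation has an empty p orbital. The ring is fully conjugated.
π-electron count: 2 × 2 = 4 from the double-bond units + 0 from the CH(+) atom = 4.
With 4 = 4·1 π electrons, Hückel's rule classifies the planar ring as antiaromatic.
(The species described is the cyclopentadienyl cation.)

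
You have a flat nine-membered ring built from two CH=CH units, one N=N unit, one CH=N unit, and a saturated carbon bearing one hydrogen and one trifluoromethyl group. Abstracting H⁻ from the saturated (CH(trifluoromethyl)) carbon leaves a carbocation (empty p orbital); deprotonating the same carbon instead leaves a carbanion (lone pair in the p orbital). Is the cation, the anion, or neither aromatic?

In both ions every ring atom is sp² and contributes a p orbital, so both rings are fully conjugated.
Cation: 4 × 2 + 0 = 8 π electrons → 4(2), antiaromatic.
Anion: 4 × 2 + 2 = 10 π electrons → 4(2)+2, aromatic.

The anion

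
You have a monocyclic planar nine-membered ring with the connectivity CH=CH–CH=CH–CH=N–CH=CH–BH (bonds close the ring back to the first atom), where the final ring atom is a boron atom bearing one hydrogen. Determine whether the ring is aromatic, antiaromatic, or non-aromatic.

The p orbitals form a continuous loop: every atom in a ring double bond is sp² and brings one electron to the p orbital; each sp² =N– keeps its lone pair in-plane and puts one electron into the π system; the boron has an empty p orbital. The ring is fully conjugated.
Adding the contributions, 4 × 2 = 8 from the double-bond units + 0 from the BH atom = 8.
8 is a 4n count (n = 2), so the planar conjugated ring is antiaromatic.

Antiaromatic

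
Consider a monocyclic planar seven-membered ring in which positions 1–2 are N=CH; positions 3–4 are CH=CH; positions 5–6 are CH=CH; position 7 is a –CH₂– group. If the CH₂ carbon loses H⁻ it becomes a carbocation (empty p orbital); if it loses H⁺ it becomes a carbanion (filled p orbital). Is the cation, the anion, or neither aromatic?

Once that carbon is sp², every ring atom has a p orbital and both ions are fully conjugated.
Cation: 3 × 2 + 0 = 6 π electrons → 4(1)+2, aromatic.
Anion: 3 × 2 + 2 = 8 π electrons → 4(2), antiaromatic.

The cation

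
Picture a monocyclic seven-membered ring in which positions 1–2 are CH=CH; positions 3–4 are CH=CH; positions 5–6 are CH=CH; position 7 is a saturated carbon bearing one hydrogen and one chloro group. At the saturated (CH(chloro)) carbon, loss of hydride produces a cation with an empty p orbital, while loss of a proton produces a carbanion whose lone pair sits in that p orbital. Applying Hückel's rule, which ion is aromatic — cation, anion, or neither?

In either ion the ring is fully conjugated: every atom, including the new sp² carbon, supplies a p orbital.
Cation: 3 × 2 + 0 = 6 π electrons → 4(1)+2, aromatic.
Anion: 3 × 2 + 2 = 8 π electrons → 4(2), antiaromatic.

The cation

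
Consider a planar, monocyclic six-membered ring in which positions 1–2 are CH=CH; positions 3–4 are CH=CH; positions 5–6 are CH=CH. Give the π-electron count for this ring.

Check conjugation: each doubly-bonded ring atom is sp² with one p-orbital electron — every position has a p orbital, so the cyclic π system is continuous.
π-electron count: 3 × 2 = 6 from the 3 double-bond units.

6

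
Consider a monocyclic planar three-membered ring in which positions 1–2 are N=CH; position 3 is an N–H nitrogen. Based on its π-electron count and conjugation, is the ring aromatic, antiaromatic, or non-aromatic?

Antiaromatic

All ring atoms are sp² and supply a p orbital to the ring (each doubly-bonded ring atom is sp² with one p-orbital electron; the doubly-bonded nitrogens are pyridine-type — their lone pairs lie in the ring plane, leaving one electron in the p orbital; the pyrrole-type nitrogen donates its lone pair from the p orbital); the conjugation is uninterrupted.
Tallying contributions gives 1 × 2 = 2 from the double-bond unit + 2 from the NH atom = 4.
4 = 4(1); a planar, fully conjugated 4n system is antiaromatic.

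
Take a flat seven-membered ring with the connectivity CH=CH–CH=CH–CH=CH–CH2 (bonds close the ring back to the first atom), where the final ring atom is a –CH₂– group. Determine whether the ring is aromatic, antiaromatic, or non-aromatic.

The CH2 carbon is saturated: the tetrahedral CH₂ carbon is sp³ and has no p orbital in the ring π system. Conjugation is not continuous around the ring.
Without a continuous loop of overlapping p orbitals the Hückel electron count never comes into play.

Non-aromatic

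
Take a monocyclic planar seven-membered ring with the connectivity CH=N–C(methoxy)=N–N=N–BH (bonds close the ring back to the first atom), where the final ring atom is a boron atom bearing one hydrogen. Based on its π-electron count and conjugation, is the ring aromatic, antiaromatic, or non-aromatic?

Every ring atom contributes a p orbital perpendicular to the ring (the double-bond atoms are sp², each contributing one p electron; the doubly-bonded nitrogens are pyridine-type — their lone pairs lie in the ring plane, leaving one electron in the p orbital; the boron has an empty p orbital), so the π system is cyclic and fully conjugated.
Counting π electrons: 3 × 2 = 6 from the double-bond units + 0 from the BH atom = 6.
6 = 4(1) + 2, which satisfies Hückel's 4n+2 rule.

Aromatic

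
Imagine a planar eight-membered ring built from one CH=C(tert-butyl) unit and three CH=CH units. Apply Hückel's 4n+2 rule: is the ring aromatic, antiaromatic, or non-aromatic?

Antiaromatic

Check conjugation: every atom in a ring double bond is sp² and brings one electron to the p orbital — every position has a p orbital, so the cyclic π system is continuous.
Counting π electrons: 4 × 2 = 8 from the 4 double-bond units.
8 = 4(2); a planar, fully conjugated 4n system is antiaromatic.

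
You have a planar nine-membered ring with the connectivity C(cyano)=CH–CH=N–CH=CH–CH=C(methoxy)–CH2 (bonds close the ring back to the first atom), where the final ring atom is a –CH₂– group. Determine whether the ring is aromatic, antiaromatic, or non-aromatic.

Non-aromatic

The CH2 carbon is saturated: the tetrahedral CH₂ carbon is sp³ and has no p orbital in the ring π system. Conjugation is not continuous around the ring.
Without a continuous loop of overlapping p orbitals the Hückel electron count never comes into play.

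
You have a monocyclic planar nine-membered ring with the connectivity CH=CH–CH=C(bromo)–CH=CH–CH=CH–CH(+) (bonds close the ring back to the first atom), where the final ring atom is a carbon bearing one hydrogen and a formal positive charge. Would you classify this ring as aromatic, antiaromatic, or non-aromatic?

Antiaromatic

Every ring atom contributes a p orbital perpendicular to the ring (the double-bond atoms are sp², each contributing one p electron; the carbocation has an empty p orbital), so the π system is cyclic and fully conjugated.
Counting π electrons: 4 × 2 = 8 from the double-bond units + 0 from the CH(+) atom = 8.
8 is a 4n count (n = 2), so the planar conjugated ring is antiaromatic.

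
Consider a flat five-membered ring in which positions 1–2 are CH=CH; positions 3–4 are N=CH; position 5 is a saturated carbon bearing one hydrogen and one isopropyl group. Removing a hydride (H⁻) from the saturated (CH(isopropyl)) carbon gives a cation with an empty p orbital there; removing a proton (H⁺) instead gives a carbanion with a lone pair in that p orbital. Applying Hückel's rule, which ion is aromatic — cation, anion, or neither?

Once that carbon is sp², every ring atom has a p orbital and both ions are fully conjugated.
Cation: 2 × 2 + 0 = 4 π electrons → 4(1), antiaromatic.
Anion: 2 × 2 + 2 = 6 π electrons → 4(1)+2, aromatic.

The anion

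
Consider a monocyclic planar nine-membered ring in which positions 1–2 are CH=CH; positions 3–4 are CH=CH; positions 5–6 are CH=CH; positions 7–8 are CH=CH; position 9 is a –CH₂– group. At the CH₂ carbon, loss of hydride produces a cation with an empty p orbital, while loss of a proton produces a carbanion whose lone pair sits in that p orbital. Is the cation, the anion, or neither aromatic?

Both ions have a continuous loop of p orbitals — each ring atom is sp².
Cation: 4 × 2 + 0 = 8 π electrons → 4(2), antiaromatic.
Anion: 4 × 2 + 2 = 10 π electrons → 4(2)+2, aromatic.

The anion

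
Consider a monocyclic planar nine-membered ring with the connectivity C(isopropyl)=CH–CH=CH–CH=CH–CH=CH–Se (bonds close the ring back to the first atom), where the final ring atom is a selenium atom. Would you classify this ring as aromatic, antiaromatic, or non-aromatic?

The p orbitals form a continuous loop: every atom in a ring double bond is sp² and brings one electron to the p orbital; the selenium donates one lone pair from its p orbital. The ring is fully conjugated.
π-electron count: 4 × 2 = 8 from the double-bond units + 2 from the Se atom = 10.
10 = 4(2) + 2, which satisfies Hückel's 4n+2 rule.

Aromatic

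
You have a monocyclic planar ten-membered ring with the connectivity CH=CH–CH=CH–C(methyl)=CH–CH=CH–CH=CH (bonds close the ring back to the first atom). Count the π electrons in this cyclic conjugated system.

The p orbitals form a continuous loop: every atom in a ring double bond is sp² and brings one electron to the p orbital. The ring is fully conjugated.
Adding the contributions, 5 × 2 = 10 from the 5 double-bond units.

10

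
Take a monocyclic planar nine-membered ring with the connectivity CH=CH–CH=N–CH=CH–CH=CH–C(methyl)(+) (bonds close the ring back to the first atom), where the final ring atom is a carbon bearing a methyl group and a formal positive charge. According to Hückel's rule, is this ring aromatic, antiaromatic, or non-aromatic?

All ring atoms are sp² and supply a p orbital to the ring (each doubly-bonded ring atom is sp² with one p-orbital electron; each =N– nitrogen is pyridine-type (lone pair in the sp² plane, one electron in the p orbital); the carbocation has an empty p orbital); the conjugation is uninterrupted.
Counting π electrons: 4 × 2 = 8 from the double-bond units + 0 from the C(methyl)(+) atom = 8.
A 4n π count (8, n = 2) in a planar conjugated ring means antiaromatic.

Antiaromatic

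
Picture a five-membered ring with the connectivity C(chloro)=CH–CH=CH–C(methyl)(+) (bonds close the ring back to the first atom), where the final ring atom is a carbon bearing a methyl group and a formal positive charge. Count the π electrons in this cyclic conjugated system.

4

Check conjugation: each doubly-bonded ring atom is sp² with one p-orbital electron; the carbocation has an empty p orbital — every position has a p orbital, so the cyclic π system is continuous.
Tallying contributions gives 2 × 2 = 4 from the double-bond units + 0 from the C(methyl)(+) atom = 4.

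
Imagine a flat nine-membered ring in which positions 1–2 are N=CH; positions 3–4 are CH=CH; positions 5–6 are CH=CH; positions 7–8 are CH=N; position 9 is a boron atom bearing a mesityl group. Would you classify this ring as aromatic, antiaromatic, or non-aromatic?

Every ring atom contributes a p orbital perpendicular to the ring (every atom in a ring double bond is sp² and brings one electron to the p orbital; each sp² =N– keeps its lone pair in-plane and puts one electron into the π system; the boron has an empty p orbital), so the π system is cyclic and fully conjugated.
π-electron count: 4 × 2 = 8 from the double-bond units + 0 from the B(mesityl) atom = 8.
With 8 = 4·2 π electrons, Hückel's rule classifies the planar ring as antiaromatic.

Antiaromatic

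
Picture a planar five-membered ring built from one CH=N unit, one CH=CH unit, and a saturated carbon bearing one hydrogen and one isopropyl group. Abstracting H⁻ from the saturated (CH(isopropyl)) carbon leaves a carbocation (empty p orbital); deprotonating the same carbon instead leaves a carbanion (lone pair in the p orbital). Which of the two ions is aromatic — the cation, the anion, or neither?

The anion

In both ions every ring atom is sp² and contributes a p orbital, so both rings are fully conjugated.
Cation: 2 × 2 + 0 = 4 π electrons → 4(1), antiaromatic.
Anion: 2 × 2 + 2 = 6 π electrons → 4(1)+2, aromatic.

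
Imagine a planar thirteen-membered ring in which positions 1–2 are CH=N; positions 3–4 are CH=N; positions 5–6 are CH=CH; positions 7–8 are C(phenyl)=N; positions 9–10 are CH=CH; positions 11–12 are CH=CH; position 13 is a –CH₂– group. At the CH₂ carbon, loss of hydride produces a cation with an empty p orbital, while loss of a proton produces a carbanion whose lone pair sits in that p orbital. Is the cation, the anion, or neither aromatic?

Both ions have a continuous loop of p orbitals — each ring atom is sp².
Cation: 6 × 2 + 0 = 12 π electrons → 4(3), antiaromatic.
Anion: 6 × 2 + 2 = 14 π electrons → 4(3)+2, aromatic.

The anion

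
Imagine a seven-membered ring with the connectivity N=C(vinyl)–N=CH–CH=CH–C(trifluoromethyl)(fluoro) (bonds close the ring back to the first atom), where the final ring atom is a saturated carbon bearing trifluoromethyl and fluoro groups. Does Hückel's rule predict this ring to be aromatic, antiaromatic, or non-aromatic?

The C(trifluoromethyl)(fluoro) position has four σ bonds — that saturated carbon is sp³ and has no p orbital in the ring π system — so the cyclic conjugation is interrupted.
A ring that is not fully conjugated cannot be aromatic or antiaromatic regardless of its π-electron count.

Non-aromatic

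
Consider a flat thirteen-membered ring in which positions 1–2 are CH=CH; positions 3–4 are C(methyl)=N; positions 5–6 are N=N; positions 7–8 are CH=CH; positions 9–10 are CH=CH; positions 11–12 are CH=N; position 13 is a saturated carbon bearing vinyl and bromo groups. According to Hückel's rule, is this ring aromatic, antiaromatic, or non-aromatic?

Non-aromatic

The C(vinyl)(bromo) position has four σ bonds — that saturated carbon is sp³ and has no p orbital in the ring π system — so the cyclic conjugation is interrupted.
Hückel's rule only applies to fully conjugated rings, so this one is simply non-aromatic.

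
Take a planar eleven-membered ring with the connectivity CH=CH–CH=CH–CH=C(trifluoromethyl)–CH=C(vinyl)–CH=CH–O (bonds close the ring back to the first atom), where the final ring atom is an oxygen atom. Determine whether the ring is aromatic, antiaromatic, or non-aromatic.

Check conjugation: each doubly-bonded ring atom is sp² with one p-orbital electron; the oxygen donates one lone pair from its p orbital — every position has a p orbital, so the cyclic π system is continuous.
Counting π electrons: 5 × 2 = 10 from the double-bond units + 2 from the O atom = 12.
12 = 4(3); a planar, fully conjugated 4n system is antiaromatic.

Antiaromatic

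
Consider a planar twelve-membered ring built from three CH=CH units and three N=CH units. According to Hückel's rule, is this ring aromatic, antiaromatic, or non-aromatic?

Antiaromatic

Every ring atom contributes a p orbital perpendicular to the ring (every atom in a ring double bond is sp² and brings one electron to the p orbital; each =N– nitrogen is pyridine-type (lone pair in the sp² plane, one electron in the p orbital)), so the π system is cyclic and fully conjugated.
Adding the contributions, 6 × 2 = 12 from the 6 double-bond units.
With 12 = 4·3 π electrons, Hückel's rule classifies the planar ring as antiaromatic.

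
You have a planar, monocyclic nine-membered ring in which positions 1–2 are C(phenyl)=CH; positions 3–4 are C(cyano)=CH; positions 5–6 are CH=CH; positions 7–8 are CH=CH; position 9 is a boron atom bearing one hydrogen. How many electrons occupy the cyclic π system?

Check conjugation: every atom in a ring double bond is sp² and brings one electron to the p orbital; the boron has an empty p orbital — every position has a p orbital, so the cyclic π system is continuous.
Adding the contributions, 4 × 2 = 8 from the double-bond units + 0 from the BH atom = 8.

8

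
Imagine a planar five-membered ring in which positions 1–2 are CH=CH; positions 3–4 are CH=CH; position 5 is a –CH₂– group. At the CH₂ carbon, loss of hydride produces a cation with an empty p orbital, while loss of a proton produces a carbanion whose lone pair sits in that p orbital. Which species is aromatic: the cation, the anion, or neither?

The anion

Both ions have a continuous loop of p orbitals — each ring atom is sp².
Cation: 2 × 2 + 0 = 4 π electrons → 4(1), antiaromatic.
Anion: 2 × 2 + 2 = 6 π electrons → 4(1)+2, aromatic.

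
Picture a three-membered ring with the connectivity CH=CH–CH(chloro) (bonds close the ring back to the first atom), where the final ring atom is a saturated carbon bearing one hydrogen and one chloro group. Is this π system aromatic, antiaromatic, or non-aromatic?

Non-aromatic

The CH(chloro) carbon is saturated: that saturated carbon is sp³ and has no p orbital in the ring π system. Conjugation is not continuous around the ring.
Broken conjugation rules out both aromaticity and antiaromaticity.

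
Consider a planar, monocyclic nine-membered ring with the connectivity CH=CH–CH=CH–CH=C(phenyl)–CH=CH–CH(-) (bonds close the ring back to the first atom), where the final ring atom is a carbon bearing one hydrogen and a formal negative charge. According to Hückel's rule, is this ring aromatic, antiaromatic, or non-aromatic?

Aromatic

Every ring atom contributes a p orbital perpendicular to the ring (each doubly-bonded ring atom is sp² with one p-orbital electron; the carbanion's lone pair occupies the p orbital), so the π system is cyclic and fully conjugated.
Tallying contributions gives 4 × 2 = 8 from the double-bond units + 2 from the CH(-) atom = 10.
Since 10 = 4·2 + 2, the ring meets the 4n+2 criterion.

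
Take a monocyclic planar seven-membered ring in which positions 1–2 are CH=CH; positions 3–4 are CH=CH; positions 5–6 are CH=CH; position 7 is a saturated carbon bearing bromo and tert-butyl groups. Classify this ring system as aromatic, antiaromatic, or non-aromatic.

Non-aromatic

The C(bromo)(tert-butyl) position has four σ bonds — that saturated carbon is sp³ and has no p orbital in the ring π system — so the cyclic conjugation is interrupted.
Broken conjugation rules out both aromaticity and antiaromaticity.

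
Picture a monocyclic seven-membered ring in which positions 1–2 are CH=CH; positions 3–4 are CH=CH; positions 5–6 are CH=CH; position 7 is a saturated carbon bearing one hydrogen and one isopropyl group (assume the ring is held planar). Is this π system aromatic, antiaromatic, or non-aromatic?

Non-aromatic

Because that saturated carbon is sp³ and has no p orbital in the ring π system at the CH(isopropyl) position, the π system cannot extend all the way around the ring.
Hückel's rule only applies to fully conjugated rings, so this one is simply non-aromatic.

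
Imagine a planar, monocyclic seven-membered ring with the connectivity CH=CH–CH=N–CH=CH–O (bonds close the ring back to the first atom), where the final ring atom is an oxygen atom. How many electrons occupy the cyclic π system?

8

Check conjugation: each doubly-bonded ring atom is sp² with one p-orbital electron; each =N– nitrogen is pyridine-type (lone pair in the sp² plane, one electron in the p orbital); the oxygen donates one lone pair from its p orbital — every position has a p orbital, so the cyclic π system is continuous.
Counting π electrons: 3 × 2 = 6 from the double-bond units + 2 from the O atom = 8.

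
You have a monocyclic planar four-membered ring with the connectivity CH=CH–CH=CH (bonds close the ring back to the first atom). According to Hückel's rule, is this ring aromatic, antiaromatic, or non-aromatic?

Antiaromatic

All ring atoms are sp² and supply a p orbital to the ring (every atom in a ring double bond is sp² and brings one electron to the p orbital); the conjugation is uninterrupted.
Counting π electrons: 2 × 2 = 4 from the 2 double-bond units.
4 = 4(1); a planar, fully conjugated 4n system is antiaromatic.
This is cyclobutadiene.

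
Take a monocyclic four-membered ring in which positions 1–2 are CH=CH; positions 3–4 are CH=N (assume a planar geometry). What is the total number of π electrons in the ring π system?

4

All ring atoms are sp² and supply a p orbital to the ring (the double-bond atoms are sp², each contributing one p electron; the doubly-bonded nitrogens are pyridine-type — their lone pairs lie in the ring plane, leaving one electron in the p orbital); the conjugation is uninterrupted.
Tallying contributions gives 2 × 2 = 4 from the 2 double-bond units.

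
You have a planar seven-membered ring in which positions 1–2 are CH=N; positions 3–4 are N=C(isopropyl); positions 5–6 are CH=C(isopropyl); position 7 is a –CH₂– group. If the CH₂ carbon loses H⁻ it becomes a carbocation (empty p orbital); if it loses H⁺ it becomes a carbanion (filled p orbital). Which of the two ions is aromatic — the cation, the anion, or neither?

The cation

In either ion the ring is fully conjugated: every atom, including the new sp² carbon, supplies a p orbital.
Cation: 3 × 2 + 0 = 6 π electrons → 4(1)+2, aromatic.
Anion: 3 × 2 + 2 = 8 π electrons → 4(2), antiaromatic.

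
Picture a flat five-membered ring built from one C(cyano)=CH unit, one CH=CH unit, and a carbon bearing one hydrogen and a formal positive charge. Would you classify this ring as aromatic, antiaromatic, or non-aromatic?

Every ring atom contributes a p orbital perpendicular to the ring (each doubly-bonded ring atom is sp² with one p-orbital electron; the carbocation has an empty p orbital), so the π system is cyclic and fully conjugated.
Adding the contributions, 2 × 2 = 4 from the double-bond units + 0 from the CH(+) atom = 4.
With 4 = 4·1 π electrons, Hückel's rule classifies the planar ring as antiaromatic.

Antiaromatic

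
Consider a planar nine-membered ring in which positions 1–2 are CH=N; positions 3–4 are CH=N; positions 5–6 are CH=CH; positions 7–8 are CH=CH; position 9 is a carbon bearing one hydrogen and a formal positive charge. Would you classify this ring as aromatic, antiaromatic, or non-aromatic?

Every ring atom contributes a p orbital perpendicular to the ring (the double-bond atoms are sp², each contributing one p electron; each sp² =N– keeps its lone pair in-plane and puts one electron into the π system; the carbocation has an empty p orbital), so the π system is cyclic and fully conjugated.
π-electron count: 4 × 2 = 8 from the double-bond units + 0 from the CH(+) atom = 8.
A 4n π count (8, n = 2) in a planar conjugated ring means antiaromatic.

Antiaromatic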